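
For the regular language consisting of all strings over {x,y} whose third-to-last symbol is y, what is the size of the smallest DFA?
By Myhill–Nerode, count the distinguishable equivalence classes: 2^3 = 8 classes — the DFA must remember the last 3 symbols read; every pair of distinct length-3 suffixes is distinguishable by some continuation.
8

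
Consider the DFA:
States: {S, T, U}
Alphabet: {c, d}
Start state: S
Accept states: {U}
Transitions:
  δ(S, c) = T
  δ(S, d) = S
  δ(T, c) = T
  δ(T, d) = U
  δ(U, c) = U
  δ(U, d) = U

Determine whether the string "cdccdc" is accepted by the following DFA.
Processing string "cdccdc":
  S --c--> T
  T --d--> U
  U --c--> U
  U --c--> U
  U --d--> U
  U --c--> U
Final state: U
Accept states: {U}
Yes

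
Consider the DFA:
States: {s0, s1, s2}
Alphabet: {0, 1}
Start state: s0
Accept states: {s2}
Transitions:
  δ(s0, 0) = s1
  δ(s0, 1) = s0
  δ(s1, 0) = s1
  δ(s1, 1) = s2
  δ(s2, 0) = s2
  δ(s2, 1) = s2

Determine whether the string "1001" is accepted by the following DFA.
Processing string "1001":
  s0 --1--> s0
  s0 --0--> s1
  s1 --0--> s1
  s1 --1--> s2
Final state: s2
Accept states: {s2}
Yes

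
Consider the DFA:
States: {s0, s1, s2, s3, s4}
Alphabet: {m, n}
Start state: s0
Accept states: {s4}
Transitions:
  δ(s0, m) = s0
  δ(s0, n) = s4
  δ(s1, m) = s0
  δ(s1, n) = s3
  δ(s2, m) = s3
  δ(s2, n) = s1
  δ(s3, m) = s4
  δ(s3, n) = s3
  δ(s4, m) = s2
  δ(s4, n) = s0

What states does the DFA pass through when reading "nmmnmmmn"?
read 'n': s0 → s4
  read 'm': s4 → s2
  read 'm': s2 → s3
  read 'n': s3 → s3
  read 'm': s3 → s4
  read 'm': s4 → s2
  read 'm': s2 → s3
  read 'n': s3 → s3
s0 -> s4 -> s2 -> s3 -> s3 -> s4 -> s2 -> s3 -> s3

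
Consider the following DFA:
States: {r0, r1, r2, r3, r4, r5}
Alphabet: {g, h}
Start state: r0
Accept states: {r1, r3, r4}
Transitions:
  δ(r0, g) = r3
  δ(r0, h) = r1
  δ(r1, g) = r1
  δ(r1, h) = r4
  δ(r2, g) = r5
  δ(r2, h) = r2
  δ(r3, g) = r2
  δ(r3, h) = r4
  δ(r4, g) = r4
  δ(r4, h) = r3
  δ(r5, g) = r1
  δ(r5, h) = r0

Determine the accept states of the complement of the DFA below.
Complement accept states = All states \ Original accept states
= {r0, r1, r2, r3, r4, r5} \ {r1, r3, r4}
{r0, r2, r5}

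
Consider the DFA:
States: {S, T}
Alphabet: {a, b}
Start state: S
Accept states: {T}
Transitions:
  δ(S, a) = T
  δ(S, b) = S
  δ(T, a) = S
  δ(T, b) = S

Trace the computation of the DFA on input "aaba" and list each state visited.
read 'a': S → T
  read 'a': T → S
  read 'b': S → S
  read 'a': S → T
S -> T -> S -> S -> T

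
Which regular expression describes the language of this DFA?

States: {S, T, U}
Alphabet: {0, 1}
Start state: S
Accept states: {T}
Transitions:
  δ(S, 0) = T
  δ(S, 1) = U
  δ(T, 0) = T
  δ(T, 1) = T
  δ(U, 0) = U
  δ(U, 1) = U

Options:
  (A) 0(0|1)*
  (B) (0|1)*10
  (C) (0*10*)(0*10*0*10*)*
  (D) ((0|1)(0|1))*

Check each option against the DFA on short strings; one disagreement eliminates an option:
  (A) 0(0|1)*: agrees with the DFA on every string of length ≤ 6
  (B) (0|1)*10: on '0' the DFA goes S → T and accepts (T ∈ Accept), but the regex does not match it → eliminate
  (C) (0*10*)(0*10*0*10*)*: on '0' the DFA goes S → T and accepts (T ∈ Accept), but the regex does not match it → eliminate
  (D) ((0|1)(0|1))*: on ε the DFA stays in S and rejects (S ∉ Accept), but the regex matches it → eliminate
Only (A) is consistent with the DFA.
(A) 0(0|1)*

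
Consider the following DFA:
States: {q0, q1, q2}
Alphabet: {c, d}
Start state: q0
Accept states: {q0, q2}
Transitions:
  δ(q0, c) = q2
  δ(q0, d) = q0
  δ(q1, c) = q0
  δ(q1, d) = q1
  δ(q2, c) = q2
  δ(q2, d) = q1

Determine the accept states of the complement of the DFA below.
Complement accept states = All states \ Original accept states
= {q0, q1, q2} \ {q0, q2}
{q1}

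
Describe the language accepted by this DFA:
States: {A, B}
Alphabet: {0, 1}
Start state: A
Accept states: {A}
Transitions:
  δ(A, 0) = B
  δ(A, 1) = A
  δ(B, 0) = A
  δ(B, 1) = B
Testing a few strings:
  '11' → accept
  '001' → accept
  '1' → accept
  '0' → reject
State roles: A=even number of 0's so far; B=odd number of 0's so far
All binary strings with an even number of 0's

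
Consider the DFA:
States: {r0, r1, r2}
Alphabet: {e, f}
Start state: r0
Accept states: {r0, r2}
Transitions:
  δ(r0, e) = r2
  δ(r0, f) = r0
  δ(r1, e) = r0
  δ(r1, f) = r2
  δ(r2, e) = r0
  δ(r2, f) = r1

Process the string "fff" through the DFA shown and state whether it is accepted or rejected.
Processing string "fff":
  r0 --f--> r0
  r0 --f--> r0
  r0 --f--> r0
Final state: r0
Accept states: {r0, r2}
Yes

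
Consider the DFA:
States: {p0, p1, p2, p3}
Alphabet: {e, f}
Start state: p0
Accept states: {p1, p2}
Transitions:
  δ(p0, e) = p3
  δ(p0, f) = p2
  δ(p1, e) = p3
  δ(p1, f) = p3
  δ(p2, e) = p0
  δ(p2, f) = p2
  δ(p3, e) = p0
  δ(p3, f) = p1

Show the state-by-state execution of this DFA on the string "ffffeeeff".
read 'f': p0 → p2
  read 'f': p2 → p2
  read 'f': p2 → p2
  read 'f': p2 → p2
  read 'e': p2 → p0
  read 'e': p0 → p3
  read 'e': p3 → p0
  read 'f': p0 → p2
  read 'f': p2 → p2
p0 -> p2 -> p2 -> p2 -> p2 -> p0 -> p3 -> p0 -> p2 -> p2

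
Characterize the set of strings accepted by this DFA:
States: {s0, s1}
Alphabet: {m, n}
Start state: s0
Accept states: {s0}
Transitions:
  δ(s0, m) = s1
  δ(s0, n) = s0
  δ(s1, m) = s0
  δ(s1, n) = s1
Testing a few strings:
  'n' → accept
  'mnn' → reject
  'nm' → reject
  'mmn' → accept
State roles: s0=even number of m's so far; s1=odd number of m's so far
All strings over {m,n} with an even number of m's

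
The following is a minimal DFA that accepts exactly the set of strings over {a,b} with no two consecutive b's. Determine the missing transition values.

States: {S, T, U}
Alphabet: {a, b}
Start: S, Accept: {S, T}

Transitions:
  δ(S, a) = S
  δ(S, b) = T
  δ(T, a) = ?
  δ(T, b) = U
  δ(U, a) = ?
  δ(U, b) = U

From the language and accept set, identify what each state tracks — S: last symbol not b (ok); T: last symbol b (ok); U: saw bb (dead).
Each missing δ(q, a) is the state matching the new tracked value after reading a.
δ(T, a) = S; δ(U, a) = U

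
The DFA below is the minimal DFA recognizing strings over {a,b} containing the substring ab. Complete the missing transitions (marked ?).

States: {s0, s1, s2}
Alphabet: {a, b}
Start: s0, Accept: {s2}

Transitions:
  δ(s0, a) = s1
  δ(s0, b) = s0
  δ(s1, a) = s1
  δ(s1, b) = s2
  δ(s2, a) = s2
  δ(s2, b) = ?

From the language and accept set, identify what each state tracks — s0: no a seen yet; s1: seen a a, waiting for b; s2: substring ab seen.
Each missing δ(q, a) is the state matching the new tracked value after reading a.
δ(s2, b) = s2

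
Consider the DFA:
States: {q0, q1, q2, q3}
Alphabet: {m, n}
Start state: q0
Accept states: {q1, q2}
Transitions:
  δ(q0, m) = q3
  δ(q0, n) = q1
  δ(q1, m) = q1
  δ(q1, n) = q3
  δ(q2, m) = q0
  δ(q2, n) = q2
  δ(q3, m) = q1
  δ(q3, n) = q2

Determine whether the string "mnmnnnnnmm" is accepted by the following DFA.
Processing string "mnmnnnnnmm":
  q0 --m--> q3
  q3 --n--> q2
  q2 --m--> q0
  q0 --n--> q1
  q1 --n--> q3
  q3 --n--> q2
  q2 --n--> q2
  q2 --n--> q2
  q2 --m--> q0
  q0 --m--> q3
Final state: q3
Accept states: {q1, q2}
No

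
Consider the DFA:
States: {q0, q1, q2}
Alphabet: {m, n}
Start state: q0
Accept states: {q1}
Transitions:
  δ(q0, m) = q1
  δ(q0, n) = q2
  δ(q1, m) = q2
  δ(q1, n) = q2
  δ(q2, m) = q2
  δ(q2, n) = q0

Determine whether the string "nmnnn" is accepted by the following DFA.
Processing string "nmnnn":
  q0 --n--> q2
  q2 --m--> q2
  q2 --n--> q0
  q0 --n--> q2
  q2 --n--> q0
Final state: q0
Accept states: {q1}
No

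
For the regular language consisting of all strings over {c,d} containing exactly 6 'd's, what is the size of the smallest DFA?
By Myhill–Nerode, count the distinguishable equivalence classes: 8 classes — having seen 0, 1, …, 6, or >6 copies of 'd'; the count-6 class is the only accepting one and >6 is dead.
8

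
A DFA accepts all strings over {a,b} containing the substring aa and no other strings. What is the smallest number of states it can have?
By Myhill–Nerode, count the distinguishable equivalence classes: 3 classes — one per longest suffix of the input that is a prefix of 'aa' (lengths 0 through 1), plus an absorbing 'already seen aa' class.
3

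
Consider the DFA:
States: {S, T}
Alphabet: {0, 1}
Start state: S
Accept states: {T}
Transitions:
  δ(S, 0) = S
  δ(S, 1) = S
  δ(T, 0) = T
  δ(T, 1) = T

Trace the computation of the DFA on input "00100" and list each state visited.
read '0': S → S
  read '0': S → S
  read '1': S → S
  read '0': S → S
  read '0': S → S
S -> S -> S -> S -> S -> S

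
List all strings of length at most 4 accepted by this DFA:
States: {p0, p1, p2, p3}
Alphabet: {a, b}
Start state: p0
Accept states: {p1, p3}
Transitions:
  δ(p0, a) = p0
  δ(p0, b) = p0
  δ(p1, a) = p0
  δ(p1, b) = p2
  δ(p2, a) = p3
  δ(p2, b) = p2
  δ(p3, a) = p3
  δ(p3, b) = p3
None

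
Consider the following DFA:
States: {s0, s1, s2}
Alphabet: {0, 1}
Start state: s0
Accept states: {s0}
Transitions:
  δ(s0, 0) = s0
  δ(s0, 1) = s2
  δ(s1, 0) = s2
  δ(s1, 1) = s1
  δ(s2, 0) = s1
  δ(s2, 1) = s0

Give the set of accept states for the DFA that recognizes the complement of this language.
Complement accept states = All states \ Original accept states
= {s0, s1, s2} \ {s0}
{s1, s2}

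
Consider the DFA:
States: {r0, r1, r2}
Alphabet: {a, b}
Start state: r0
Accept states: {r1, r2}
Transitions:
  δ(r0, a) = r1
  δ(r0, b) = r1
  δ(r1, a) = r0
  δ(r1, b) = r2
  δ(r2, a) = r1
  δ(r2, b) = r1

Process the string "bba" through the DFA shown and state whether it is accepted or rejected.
Processing string "bba":
  r0 --b--> r1
  r1 --b--> r2
  r2 --a--> r1
Final state: r1
Accept states: {r1, r2}
Yes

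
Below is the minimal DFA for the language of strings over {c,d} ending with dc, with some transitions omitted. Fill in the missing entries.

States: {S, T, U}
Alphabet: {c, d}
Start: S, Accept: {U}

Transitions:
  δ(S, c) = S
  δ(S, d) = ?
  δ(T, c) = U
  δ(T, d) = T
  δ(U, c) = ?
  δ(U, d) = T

From the language and accept set, identify what each state tracks — S: no suffix match; T: one trailing d; U: suffix is dc.
Each missing δ(q, a) is the state matching the new tracked value after reading a.
δ(S, d) = T; δ(U, c) = S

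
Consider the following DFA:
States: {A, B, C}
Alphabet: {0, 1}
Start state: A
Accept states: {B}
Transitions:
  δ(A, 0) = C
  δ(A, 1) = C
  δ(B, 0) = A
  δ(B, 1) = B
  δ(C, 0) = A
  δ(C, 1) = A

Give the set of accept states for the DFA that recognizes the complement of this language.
Complement accept states = All states \ Original accept states
= {A, B, C} \ {B}
{A, C}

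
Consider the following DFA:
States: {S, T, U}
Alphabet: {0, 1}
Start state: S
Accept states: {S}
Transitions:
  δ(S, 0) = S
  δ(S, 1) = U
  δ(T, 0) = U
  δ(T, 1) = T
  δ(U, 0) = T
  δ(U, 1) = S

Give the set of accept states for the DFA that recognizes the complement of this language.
Complement accept states = All states \ Original accept states
= {S, T, U} \ {S}
{T, U}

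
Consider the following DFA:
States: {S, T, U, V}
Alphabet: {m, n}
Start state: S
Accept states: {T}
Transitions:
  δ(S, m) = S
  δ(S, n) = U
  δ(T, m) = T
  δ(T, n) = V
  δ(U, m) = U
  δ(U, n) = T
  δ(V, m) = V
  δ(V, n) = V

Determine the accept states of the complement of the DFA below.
Complement accept states = All states \ Original accept states
= {S, T, U, V} \ {T}
{S, U, V}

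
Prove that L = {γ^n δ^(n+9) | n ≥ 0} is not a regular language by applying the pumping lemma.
Assume L is regular with pumping length p. Idea: pumping the γ-block breaks the fixed offset of 9.
Choose s = γ^p δ^(p+9) ∈ L. By the pumping lemma, s = xyz with |xy| ≤ p, |y| > 0, so y = γ^k with k ≥ 1. Then xy²z = γ^(p+k) δ^(p+9). For this to be in L we would need p+9 = (p+k)+9, i.e. k = 0, contradicting k ≥ 1. So xy²z ∉ L.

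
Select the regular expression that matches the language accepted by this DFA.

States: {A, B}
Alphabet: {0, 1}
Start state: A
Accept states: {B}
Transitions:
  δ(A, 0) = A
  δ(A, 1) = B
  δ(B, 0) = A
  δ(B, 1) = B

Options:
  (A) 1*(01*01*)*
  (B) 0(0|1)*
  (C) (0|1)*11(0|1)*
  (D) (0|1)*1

Check each option against the DFA on short strings; one disagreement eliminates an option:
  (A) 1*(01*01*)*: on ε the DFA stays in A and rejects (A ∉ Accept), but the regex matches it → eliminate
  (B) 0(0|1)*: on '0' the DFA goes A → A and rejects (A ∉ Accept), but the regex matches it → eliminate
  (C) (0|1)*11(0|1)*: on '1' the DFA goes A → B and accepts (B ∈ Accept), but the regex does not match it → eliminate
  (D) (0|1)*1: agrees with the DFA on every string of length ≤ 6
Only (D) is consistent with the DFA.
(D) (0|1)*1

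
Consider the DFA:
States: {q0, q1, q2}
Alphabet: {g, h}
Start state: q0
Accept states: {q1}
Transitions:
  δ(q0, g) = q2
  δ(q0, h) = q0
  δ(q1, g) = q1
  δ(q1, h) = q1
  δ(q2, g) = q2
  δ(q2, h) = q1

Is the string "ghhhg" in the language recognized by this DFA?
Processing string "ghhhg":
  q0 --g--> q2
  q2 --h--> q1
  q1 --h--> q1
  q1 --h--> q1
  q1 --g--> q1
Final state: q1
Accept states: {q1}
Yes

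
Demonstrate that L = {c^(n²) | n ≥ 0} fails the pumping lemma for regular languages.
Assume L is regular with pumping length p. Idea: pumping adds a fixed amount, but gaps between consecutive squares grow.
Choose s = c^(p²) (length p² ≥ p). By the pumping lemma, s = xyz with |xy| ≤ p, |y| > 0, so |y| = k with 1 ≤ k ≤ p. Then |xy²z| = p²+k. Since p² < p²+k ≤ p²+p < (p+1)², the length p²+k lies strictly between consecutive squares, so it is not a perfect square and xy²z ∉ L.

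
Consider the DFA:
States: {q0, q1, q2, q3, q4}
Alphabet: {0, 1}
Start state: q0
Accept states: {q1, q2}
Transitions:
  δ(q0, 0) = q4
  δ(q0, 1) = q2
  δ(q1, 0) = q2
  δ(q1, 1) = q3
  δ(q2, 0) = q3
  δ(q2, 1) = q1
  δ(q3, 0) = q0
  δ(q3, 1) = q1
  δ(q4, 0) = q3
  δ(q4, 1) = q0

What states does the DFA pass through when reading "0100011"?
read '0': q0 → q4
  read '1': q4 → q0
  read '0': q0 → q4
  read '0': q4 → q3
  read '0': q3 → q0
  read '1': q0 → q2
  read '1': q2 → q1
q0 -> q4 -> q0 -> q4 -> q3 -> q0 -> q2 -> q1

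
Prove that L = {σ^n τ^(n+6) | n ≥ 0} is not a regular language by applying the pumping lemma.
Assume L is regular with pumping length p. Idea: pumping the σ-block breaks the fixed offset of 6.
Choose s = σ^p τ^(p+6) ∈ L. By the pumping lemma, s = xyz with |xy| ≤ p, |y| > 0, so y = σ^k with k ≥ 1. Then xy²z = σ^(p+k) τ^(p+6). For this to be in L we would need p+6 = (p+k)+6, i.e. k = 0, contradicting k ≥ 1. So xy²z ∉ L.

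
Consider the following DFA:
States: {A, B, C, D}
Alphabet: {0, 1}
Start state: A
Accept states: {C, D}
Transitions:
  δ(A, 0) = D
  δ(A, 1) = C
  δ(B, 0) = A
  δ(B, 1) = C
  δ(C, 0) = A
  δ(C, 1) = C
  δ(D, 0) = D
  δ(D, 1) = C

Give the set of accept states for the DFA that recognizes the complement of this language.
Complement accept states = All states \ Original accept states
= {A, B, C, D} \ {C, D}
{A, B}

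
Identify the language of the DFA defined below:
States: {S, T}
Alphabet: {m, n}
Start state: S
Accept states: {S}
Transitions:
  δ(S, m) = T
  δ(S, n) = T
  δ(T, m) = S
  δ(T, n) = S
Testing a few strings:
  'n' → reject
  'mmn' → reject
  'm' → reject
  'nnn' → reject
State roles: S=even length so far; T=odd length so far
All strings over {m,n} of even length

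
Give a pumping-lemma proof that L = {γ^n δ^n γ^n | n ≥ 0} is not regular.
Assume L is regular with pumping length p. Idea: pumping the first γ-block unbalances it against the other two.
Choose s = γ^p δ^p γ^p ∈ L (|s| = 3p ≥ p). By the pumping lemma, s = xyz with |xy| ≤ p, |y| > 0, so y = γ^k with k ≥ 1, inside the first γ-block. Then xy²z = γ^(p+k) δ^p γ^p. The first block has length p+k ≠ p, so the three block lengths are no longer equal and xy²z ∉ L.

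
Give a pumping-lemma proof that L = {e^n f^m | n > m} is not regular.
Assume L is regular with pumping length p. Idea: pumping down the e-block drops the e-count to at most the f-count.
Choose s = e^(p+1) f^p ∈ L (|s| = 2p+1 ≥ p). By the pumping lemma, s = xyz with |xy| ≤ p, |y| > 0, so y = e^k with k ≥ 1. Take i = 0: xz = e^(p+1−k) f^p. Since k ≥ 1, p+1−k ≤ p, so the number of e's is no longer strictly greater than the number of f's, hence xz ∉ L.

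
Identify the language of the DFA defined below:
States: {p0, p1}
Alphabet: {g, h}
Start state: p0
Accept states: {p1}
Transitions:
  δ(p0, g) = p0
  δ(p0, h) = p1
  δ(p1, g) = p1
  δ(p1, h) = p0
Testing a few strings:
  'ggh' → accept
  'hgh' → reject
  'gg' → reject
  'gh' → accept
State roles: p0=even number of h's so far; p1=odd number of h's so far
All strings over {g,h} with an odd number of h's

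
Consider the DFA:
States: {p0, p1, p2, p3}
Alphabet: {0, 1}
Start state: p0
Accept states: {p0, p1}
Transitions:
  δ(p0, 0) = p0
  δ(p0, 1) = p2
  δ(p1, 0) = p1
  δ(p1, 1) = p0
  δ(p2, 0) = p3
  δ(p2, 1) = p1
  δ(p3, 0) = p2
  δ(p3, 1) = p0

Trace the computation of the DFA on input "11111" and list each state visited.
read '1': p0 → p2
  read '1': p2 → p1
  read '1': p1 → p0
  read '1': p0 → p2
  read '1': p2 → p1
p0 -> p2 -> p1 -> p0 -> p2 -> p1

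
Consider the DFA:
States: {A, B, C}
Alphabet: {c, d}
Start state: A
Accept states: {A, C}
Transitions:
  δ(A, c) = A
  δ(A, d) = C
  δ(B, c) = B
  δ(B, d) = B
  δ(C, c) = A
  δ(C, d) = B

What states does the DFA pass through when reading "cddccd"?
read 'c': A → A
  read 'd': A → C
  read 'd': C → B
  read 'c': B → B
  read 'c': B → B
  read 'd': B → B
A -> A -> C -> B -> B -> B -> B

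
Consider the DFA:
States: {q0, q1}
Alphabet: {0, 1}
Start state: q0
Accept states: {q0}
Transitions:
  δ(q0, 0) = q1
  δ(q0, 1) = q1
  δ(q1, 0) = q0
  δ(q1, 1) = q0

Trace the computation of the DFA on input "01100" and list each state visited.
read '0': q0 → q1
  read '1': q1 → q0
  read '1': q0 → q1
  read '0': q1 → q0
  read '0': q0 → q1
q0 -> q1 -> q0 -> q1 -> q0 -> q1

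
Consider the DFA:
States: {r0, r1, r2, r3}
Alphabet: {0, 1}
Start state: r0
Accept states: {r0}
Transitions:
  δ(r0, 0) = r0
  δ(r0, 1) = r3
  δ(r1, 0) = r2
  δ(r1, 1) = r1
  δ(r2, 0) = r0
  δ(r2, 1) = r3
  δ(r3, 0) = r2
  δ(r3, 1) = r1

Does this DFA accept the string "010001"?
Processing string "010001":
  r0 --0--> r0
  r0 --1--> r3
  r3 --0--> r2
  r2 --0--> r0
  r0 --0--> r0
  r0 --1--> r3
Final state: r3
Accept states: {r0}
No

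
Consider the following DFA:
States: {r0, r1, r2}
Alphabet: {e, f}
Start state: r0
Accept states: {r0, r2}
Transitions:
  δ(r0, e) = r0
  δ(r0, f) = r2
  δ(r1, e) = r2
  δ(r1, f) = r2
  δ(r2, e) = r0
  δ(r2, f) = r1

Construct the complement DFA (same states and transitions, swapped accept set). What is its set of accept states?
Complement accept states = All states \ Original accept states
= {r0, r1, r2} \ {r0, r2}
{r1}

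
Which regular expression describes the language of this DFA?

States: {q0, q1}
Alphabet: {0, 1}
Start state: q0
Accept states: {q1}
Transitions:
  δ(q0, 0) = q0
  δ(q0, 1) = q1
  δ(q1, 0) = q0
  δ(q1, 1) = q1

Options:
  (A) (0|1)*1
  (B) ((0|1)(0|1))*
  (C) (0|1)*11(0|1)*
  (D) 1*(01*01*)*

Check each option against the DFA on short strings; one disagreement eliminates an option:
  (A) (0|1)*1: agrees with the DFA on every string of length ≤ 6
  (B) ((0|1)(0|1))*: on ε the DFA stays in q0 and rejects (q0 ∉ Accept), but the regex matches it → eliminate
  (C) (0|1)*11(0|1)*: on '1' the DFA goes q0 → q1 and accepts (q1 ∈ Accept), but the regex does not match it → eliminate
  (D) 1*(01*01*)*: on ε the DFA stays in q0 and rejects (q0 ∉ Accept), but the regex matches it → eliminate
Only (A) is consistent with the DFA.
(A) (0|1)*1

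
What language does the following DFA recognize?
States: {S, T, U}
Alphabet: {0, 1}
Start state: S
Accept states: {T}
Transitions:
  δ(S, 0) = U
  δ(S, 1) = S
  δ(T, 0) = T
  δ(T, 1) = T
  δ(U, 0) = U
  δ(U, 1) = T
Testing a few strings:
  '10' → reject
  '00' → reject
  '0' → reject
  '011' → accept
State roles: S=no 0 seen yet; T=substring 01 seen; U=seen a 0, waiting for 1
All binary strings containing the substring 01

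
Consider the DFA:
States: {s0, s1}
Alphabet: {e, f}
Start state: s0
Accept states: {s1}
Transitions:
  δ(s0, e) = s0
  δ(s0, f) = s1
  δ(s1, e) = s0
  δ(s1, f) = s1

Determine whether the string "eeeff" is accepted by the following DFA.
Processing string "eeeff":
  s0 --e--> s0
  s0 --e--> s0
  s0 --e--> s0
  s0 --f--> s1
  s1 --f--> s1
Final state: s1
Accept states: {s1}
Yes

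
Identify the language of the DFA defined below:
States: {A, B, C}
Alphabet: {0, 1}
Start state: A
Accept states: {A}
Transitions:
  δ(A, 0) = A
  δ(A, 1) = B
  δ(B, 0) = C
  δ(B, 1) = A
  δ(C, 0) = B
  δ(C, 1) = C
Testing a few strings:
  '1' → reject
  '0' → accept
  '10' → reject
  '1111' → accept
State roles: A=value ≡ 0 (mod 3); B=value ≡ 1 (mod 3); C=value ≡ 2 (mod 3)
All binary strings representing a multiple of 3 (read in base 2; leading zeros allowed and ε counts as 0)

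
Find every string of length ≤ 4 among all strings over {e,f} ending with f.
f, ef, ff, eef, eff, fef, fff, eeef, eeff, efef, efff, feef, feff, ffef, ffff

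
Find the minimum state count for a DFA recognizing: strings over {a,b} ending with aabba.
By Myhill–Nerode, count the distinguishable equivalence classes: 6 classes — one per longest suffix of the input that is a prefix of 'aabba' (lengths 0 through 5); only the length-5 class is accepting.
6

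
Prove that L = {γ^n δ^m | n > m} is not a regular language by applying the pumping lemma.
Assume L is regular with pumping length p. Idea: pumping down the γ-block drops the γ-count to at most the δ-count.
Choose s = γ^(p+1) δ^p ∈ L (|s| = 2p+1 ≥ p). By the pumping lemma, s = xyz with |xy| ≤ p, |y| > 0, so y = γ^k with k ≥ 1. Take i = 0: xz = γ^(p+1−k) δ^p. Since k ≥ 1, p+1−k ≤ p, so the number of γ's is no longer strictly greater than the number of δ's, hence xz ∉ L.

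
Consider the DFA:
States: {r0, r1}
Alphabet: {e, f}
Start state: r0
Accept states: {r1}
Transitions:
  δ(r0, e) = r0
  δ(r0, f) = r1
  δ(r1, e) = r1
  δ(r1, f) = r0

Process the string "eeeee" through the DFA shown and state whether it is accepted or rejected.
Processing string "eeeee":
  r0 --e--> r0
  r0 --e--> r0
  r0 --e--> r0
  r0 --e--> r0
  r0 --e--> r0
Final state: r0
Accept states: {r1}
No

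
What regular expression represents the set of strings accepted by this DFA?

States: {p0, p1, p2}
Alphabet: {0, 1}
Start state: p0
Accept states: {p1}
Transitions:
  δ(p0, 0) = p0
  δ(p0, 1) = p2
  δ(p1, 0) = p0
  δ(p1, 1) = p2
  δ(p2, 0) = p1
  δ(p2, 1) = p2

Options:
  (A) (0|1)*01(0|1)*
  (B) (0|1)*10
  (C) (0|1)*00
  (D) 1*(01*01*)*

Check each option against the DFA on short strings; one disagreement eliminates an option:
  (A) (0|1)*01(0|1)*: on '01' the DFA goes p0 → p0 → p2 and rejects (p2 ∉ Accept), but the regex matches it → eliminate
  (B) (0|1)*10: agrees with the DFA on every string of length ≤ 6
  (C) (0|1)*00: on '00' the DFA goes p0 → p0 → p0 and rejects (p0 ∉ Accept), but the regex matches it → eliminate
  (D) 1*(01*01*)*: on ε the DFA stays in p0 and rejects (p0 ∉ Accept), but the regex matches it → eliminate
Only (B) is consistent with the DFA.
(B) (0|1)*10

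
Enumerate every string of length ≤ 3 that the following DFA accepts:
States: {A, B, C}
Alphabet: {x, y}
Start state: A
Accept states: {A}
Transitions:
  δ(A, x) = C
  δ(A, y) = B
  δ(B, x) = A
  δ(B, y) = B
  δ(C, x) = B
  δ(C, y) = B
ε, yx, xxx, xyx, yyx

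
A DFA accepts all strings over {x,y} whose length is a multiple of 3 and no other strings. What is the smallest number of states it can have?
By Myhill–Nerode, count the distinguishable equivalence classes: three classes — length mod 3.
3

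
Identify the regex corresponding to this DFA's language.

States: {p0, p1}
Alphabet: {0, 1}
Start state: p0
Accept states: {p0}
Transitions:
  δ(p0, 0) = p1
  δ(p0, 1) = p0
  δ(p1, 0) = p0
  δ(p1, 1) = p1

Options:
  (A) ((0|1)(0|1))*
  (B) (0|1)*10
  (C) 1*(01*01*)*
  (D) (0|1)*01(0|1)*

Check each option against the DFA on short strings; one disagreement eliminates an option:
  (A) ((0|1)(0|1))*: on '1' the DFA goes p0 → p0 and accepts (p0 ∈ Accept), but the regex does not match it → eliminate
  (B) (0|1)*10: on ε the DFA stays in p0 and accepts (p0 ∈ Accept), but the regex does not match it → eliminate
  (C) 1*(01*01*)*: agrees with the DFA on every string of length ≤ 6
  (D) (0|1)*01(0|1)*: on ε the DFA stays in p0 and accepts (p0 ∈ Accept), but the regex does not match it → eliminate
Only (C) is consistent with the DFA.
(C) 1*(01*01*)*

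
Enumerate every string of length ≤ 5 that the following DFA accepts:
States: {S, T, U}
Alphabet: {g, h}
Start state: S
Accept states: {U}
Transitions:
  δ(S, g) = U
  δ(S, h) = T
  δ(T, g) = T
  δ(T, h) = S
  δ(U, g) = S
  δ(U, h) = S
g, ggg, ghg, hhg, hghg, ggggg, ggghg, gghhg, ghggg, ghghg, ghhhg, hgghg, hhggg, hhghg, hhhhg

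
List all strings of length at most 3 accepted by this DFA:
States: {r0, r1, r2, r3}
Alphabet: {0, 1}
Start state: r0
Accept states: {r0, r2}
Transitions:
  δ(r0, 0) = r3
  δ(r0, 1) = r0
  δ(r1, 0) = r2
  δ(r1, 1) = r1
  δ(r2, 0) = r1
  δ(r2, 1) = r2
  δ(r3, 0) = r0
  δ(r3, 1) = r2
ε, 1, 00, 01, 11, 001, 011, 100, 101, 111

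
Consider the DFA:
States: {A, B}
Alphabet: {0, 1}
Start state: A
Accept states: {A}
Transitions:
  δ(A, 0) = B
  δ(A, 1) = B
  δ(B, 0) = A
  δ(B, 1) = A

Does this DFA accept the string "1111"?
Processing string "1111":
  A --1--> B
  B --1--> A
  A --1--> B
  B --1--> A
Final state: A
Accept states: {A}
Yes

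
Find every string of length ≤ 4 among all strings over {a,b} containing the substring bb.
bb, abb, bba, bbb, aabb, abba, abbb, babb, bbaa, bbab, bbba, bbbb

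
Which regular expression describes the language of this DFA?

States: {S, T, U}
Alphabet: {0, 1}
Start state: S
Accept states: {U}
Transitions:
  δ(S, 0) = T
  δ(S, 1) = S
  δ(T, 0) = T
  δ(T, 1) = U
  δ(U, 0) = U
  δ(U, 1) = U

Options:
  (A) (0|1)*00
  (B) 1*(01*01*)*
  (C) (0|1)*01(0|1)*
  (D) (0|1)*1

Check each option against the DFA on short strings; one disagreement eliminates an option:
  (A) (0|1)*00: on '00' the DFA goes S → T → T and rejects (T ∉ Accept), but the regex matches it → eliminate
  (B) 1*(01*01*)*: on ε the DFA stays in S and rejects (S ∉ Accept), but the regex matches it → eliminate
  (C) (0|1)*01(0|1)*: agrees with the DFA on every string of length ≤ 6
  (D) (0|1)*1: on '1' the DFA goes S → S and rejects (S ∉ Accept), but the regex matches it → eliminate
Only (C) is consistent with the DFA.
(C) (0|1)*01(0|1)*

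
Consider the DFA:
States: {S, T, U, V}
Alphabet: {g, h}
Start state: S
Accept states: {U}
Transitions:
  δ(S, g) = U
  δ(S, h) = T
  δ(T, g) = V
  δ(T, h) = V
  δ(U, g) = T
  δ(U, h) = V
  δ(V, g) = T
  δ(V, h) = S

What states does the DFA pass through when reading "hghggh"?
read 'h': S → T
  read 'g': T → V
  read 'h': V → S
  read 'g': S → U
  read 'g': U → T
  read 'h': T → V
S -> T -> V -> S -> U -> T -> V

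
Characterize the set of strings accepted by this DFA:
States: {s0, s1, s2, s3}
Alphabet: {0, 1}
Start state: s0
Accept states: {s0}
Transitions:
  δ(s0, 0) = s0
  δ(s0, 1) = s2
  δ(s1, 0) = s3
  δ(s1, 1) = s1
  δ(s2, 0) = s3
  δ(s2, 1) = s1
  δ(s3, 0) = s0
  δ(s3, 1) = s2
Testing a few strings:
  '0011' → reject
  '001' → reject
  '011' → reject
  '11' → reject
State roles: s0=value ≡ 0 (mod 4); s1=value ≡ 3 (mod 4); s2=value ≡ 1 (mod 4); s3=value ≡ 2 (mod 4)
All binary strings representing a multiple of 4 (read in base 2; leading zeros allowed and ε counts as 0)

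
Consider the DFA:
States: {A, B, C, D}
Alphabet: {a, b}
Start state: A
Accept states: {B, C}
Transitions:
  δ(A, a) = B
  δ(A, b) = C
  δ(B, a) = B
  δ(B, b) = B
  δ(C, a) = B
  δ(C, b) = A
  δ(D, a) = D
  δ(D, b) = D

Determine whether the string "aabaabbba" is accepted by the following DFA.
Processing string "aabaabbba":
  A --a--> B
  B --a--> B
  B --b--> B
  B --a--> B
  B --a--> B
  B --b--> B
  B --b--> B
  B --b--> B
  B --a--> B
Final state: B
Accept states: {B, C}
Yes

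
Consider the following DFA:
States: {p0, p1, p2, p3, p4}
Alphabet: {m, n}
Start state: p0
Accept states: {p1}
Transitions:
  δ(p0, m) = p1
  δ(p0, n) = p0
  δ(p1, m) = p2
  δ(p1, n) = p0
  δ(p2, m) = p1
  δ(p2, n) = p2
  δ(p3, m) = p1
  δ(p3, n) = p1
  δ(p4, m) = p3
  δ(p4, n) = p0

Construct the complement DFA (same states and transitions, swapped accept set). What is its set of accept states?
Complement accept states = All states \ Original accept states
= {p0, p1, p2, p3, p4} \ {p1}
{p0, p2, p3, p4}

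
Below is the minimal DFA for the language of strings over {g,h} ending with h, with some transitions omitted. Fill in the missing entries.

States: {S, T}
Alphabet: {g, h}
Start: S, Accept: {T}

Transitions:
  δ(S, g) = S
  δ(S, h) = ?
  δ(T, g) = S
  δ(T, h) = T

From the language and accept set, identify what each state tracks — S: last symbol not h; T: last symbol is h.
Each missing δ(q, a) is the state matching the new tracked value after reading a.
δ(S, h) = T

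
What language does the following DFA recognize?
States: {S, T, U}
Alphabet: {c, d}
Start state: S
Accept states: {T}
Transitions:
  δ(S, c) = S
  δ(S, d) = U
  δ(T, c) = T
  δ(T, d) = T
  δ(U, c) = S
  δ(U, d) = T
Testing a few strings:
  'dcd' → reject
  'c' → reject
  'dcdc' → reject
  'ccdc' → reject
State roles: S=no progress toward dd; T=substring dd seen; U=one trailing d
All strings over {c,d} containing the substring dd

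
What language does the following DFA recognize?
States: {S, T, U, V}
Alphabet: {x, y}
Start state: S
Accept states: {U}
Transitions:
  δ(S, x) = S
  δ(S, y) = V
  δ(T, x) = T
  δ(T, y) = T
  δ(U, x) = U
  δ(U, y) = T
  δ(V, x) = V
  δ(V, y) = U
Testing a few strings:
  'yy' → accept
  'xxxx' → reject
  'yxy' → accept
  'xyx' → reject
State roles: S=zero y's; T=≥ three y's (dead); U=two y's; V=one y
All strings over {x,y} containing exactly two y's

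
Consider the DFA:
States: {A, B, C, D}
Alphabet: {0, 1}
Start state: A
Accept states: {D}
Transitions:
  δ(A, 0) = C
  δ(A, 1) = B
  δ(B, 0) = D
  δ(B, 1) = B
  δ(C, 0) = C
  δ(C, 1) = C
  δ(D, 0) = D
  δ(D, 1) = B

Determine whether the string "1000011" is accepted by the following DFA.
Processing string "1000011":
  A --1--> B
  B --0--> D
  D --0--> D
  D --0--> D
  D --0--> D
  D --1--> B
  B --1--> B
Final state: B
Accept states: {D}
No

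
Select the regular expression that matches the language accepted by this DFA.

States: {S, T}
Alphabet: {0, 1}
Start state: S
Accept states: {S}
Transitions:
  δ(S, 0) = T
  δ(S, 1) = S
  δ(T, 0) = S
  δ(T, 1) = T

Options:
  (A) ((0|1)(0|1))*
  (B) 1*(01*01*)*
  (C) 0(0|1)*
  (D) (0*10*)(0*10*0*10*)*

Check each option against the DFA on short strings; one disagreement eliminates an option:
  (A) ((0|1)(0|1))*: on '1' the DFA goes S → S and accepts (S ∈ Accept), but the regex does not match it → eliminate
  (B) 1*(01*01*)*: agrees with the DFA on every string of length ≤ 6
  (C) 0(0|1)*: on ε the DFA stays in S and accepts (S ∈ Accept), but the regex does not match it → eliminate
  (D) (0*10*)(0*10*0*10*)*: on ε the DFA stays in S and accepts (S ∈ Accept), but the regex does not match it → eliminate
Only (B) is consistent with the DFA.
(B) 1*(01*01*)*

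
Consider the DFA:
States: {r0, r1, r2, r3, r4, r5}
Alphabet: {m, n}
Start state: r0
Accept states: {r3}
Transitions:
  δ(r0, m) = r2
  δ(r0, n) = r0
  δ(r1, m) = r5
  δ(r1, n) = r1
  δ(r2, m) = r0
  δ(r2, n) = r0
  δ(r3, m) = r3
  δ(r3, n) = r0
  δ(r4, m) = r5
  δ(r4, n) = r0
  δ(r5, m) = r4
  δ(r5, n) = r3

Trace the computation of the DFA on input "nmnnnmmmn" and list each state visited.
read 'n': r0 → r0
  read 'm': r0 → r2
  read 'n': r2 → r0
  read 'n': r0 → r0
  read 'n': r0 → r0
  read 'm': r0 → r2
  read 'm': r2 → r0
  read 'm': r0 → r2
  read 'n': r2 → r0
r0 -> r0 -> r2 -> r0 -> r0 -> r0 -> r2 -> r0 -> r2 -> r0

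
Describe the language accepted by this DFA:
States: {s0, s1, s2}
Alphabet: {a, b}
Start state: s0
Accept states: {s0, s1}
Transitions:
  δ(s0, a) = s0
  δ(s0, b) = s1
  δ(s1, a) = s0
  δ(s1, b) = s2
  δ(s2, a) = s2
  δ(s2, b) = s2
Testing a few strings:
  'aab' → accept
  'aaab' → accept
  'b' → accept
  'ba' → accept
State roles: s0=last symbol not b (ok); s1=last symbol b (ok); s2=saw bb (dead)
All strings over {a,b} with no two consecutive b's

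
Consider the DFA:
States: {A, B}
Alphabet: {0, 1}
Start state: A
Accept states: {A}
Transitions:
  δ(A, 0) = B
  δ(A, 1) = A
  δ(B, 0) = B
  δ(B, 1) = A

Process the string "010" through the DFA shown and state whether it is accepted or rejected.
Processing string "010":
  A --0--> B
  B --1--> A
  A --0--> B
Final state: B
Accept states: {A}
No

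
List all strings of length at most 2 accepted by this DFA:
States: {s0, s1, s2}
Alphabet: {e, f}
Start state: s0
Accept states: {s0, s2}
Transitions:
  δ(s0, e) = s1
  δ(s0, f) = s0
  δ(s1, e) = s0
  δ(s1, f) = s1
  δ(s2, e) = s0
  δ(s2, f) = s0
ε, f, ee, ff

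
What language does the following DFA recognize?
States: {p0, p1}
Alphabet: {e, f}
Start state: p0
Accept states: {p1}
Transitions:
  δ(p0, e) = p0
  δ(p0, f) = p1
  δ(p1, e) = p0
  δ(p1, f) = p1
Testing a few strings:
  'e' → reject
  'eff' → accept
  'ffe' → reject
  'ef' → accept
State roles: p0=last symbol not f; p1=last symbol is f
All strings over {e,f} ending with f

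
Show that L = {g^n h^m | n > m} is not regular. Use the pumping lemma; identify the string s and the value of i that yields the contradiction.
Assume L is regular with pumping length p. Idea: pumping down the g-block drops the g-count to at most the h-count.
Choose s = g^(p+1) h^p ∈ L (|s| = 2p+1 ≥ p). By the pumping lemma, s = xyz with |xy| ≤ p, |y| > 0, so y = g^k with k ≥ 1. Take i = 0: xz = g^(p+1−k) h^p. Since k ≥ 1, p+1−k ≤ p, so the number of g's is no longer strictly greater than the number of h's, hence xz ∉ L.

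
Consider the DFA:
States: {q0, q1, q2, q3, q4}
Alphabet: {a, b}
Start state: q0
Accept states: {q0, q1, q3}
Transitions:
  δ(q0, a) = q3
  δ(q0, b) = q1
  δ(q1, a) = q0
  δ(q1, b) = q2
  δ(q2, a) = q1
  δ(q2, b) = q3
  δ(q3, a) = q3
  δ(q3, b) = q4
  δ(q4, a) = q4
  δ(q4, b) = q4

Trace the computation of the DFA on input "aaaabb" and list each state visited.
read 'a': q0 → q3
  read 'a': q3 → q3
  read 'a': q3 → q3
  read 'a': q3 → q3
  read 'b': q3 → q4
  read 'b': q4 → q4
q0 -> q3 -> q3 -> q3 -> q3 -> q4 -> q4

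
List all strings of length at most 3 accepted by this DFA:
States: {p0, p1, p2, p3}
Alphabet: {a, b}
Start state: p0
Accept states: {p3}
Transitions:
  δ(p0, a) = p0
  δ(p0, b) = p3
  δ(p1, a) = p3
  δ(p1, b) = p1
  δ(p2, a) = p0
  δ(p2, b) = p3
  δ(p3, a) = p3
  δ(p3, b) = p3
b, ab, ba, bb, aab, aba, abb, baa, bab, bba, bbb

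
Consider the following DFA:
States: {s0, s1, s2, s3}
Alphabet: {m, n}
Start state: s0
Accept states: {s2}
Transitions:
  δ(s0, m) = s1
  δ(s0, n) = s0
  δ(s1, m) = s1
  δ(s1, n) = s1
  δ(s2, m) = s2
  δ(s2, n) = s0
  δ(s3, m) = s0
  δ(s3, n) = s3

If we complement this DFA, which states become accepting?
Complement accept states = All states \ Original accept states
= {s0, s1, s2, s3} \ {s2}
{s0, s1, s3}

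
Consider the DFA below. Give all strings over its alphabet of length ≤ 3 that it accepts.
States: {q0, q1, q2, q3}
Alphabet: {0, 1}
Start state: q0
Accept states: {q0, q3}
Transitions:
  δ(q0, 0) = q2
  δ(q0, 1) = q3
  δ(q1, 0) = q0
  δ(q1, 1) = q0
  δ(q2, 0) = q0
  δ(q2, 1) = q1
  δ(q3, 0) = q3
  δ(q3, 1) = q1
ε, 1, 00, 10, 001, 010, 011, 100, 110, 111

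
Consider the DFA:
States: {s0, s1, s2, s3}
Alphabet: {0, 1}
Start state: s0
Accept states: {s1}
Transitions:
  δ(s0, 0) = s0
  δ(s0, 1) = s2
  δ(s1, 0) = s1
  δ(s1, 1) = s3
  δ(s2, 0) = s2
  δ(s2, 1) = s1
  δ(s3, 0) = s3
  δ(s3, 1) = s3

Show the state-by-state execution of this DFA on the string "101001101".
read '1': s0 → s2
  read '0': s2 → s2
  read '1': s2 → s1
  read '0': s1 → s1
  read '0': s1 → s1
  read '1': s1 → s3
  read '1': s3 → s3
  read '0': s3 → s3
  read '1': s3 → s3
s0 -> s2 -> s2 -> s1 -> s1 -> s1 -> s3 -> s3 -> s3 -> s3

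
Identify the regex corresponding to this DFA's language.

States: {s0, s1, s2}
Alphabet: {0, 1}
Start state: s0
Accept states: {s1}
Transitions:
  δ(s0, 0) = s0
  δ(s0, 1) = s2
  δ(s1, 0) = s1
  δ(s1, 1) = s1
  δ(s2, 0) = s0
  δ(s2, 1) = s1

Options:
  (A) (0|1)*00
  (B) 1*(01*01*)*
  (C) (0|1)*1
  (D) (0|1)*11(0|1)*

Check each option against the DFA on short strings; one disagreement eliminates an option:
  (A) (0|1)*00: on '00' the DFA goes s0 → s0 → s0 and rejects (s0 ∉ Accept), but the regex matches it → eliminate
  (B) 1*(01*01*)*: on ε the DFA stays in s0 and rejects (s0 ∉ Accept), but the regex matches it → eliminate
  (C) (0|1)*1: on '1' the DFA goes s0 → s2 and rejects (s2 ∉ Accept), but the regex matches it → eliminate
  (D) (0|1)*11(0|1)*: agrees with the DFA on every string of length ≤ 6
Only (D) is consistent with the DFA.
(D) (0|1)*11(0|1)*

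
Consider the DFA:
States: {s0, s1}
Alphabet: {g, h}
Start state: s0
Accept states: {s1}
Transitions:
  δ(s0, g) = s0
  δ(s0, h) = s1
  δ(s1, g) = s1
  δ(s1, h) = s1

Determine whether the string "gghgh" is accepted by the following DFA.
Processing string "gghgh":
  s0 --g--> s0
  s0 --g--> s0
  s0 --h--> s1
  s1 --g--> s1
  s1 --h--> s1
Final state: s1
Accept states: {s1}
Yes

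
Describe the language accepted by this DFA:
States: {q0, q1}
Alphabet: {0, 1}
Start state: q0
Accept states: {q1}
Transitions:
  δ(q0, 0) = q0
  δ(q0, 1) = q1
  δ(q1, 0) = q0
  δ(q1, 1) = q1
Testing a few strings:
  '0' → reject
  '00' → reject
  '100' → reject
  '110' → reject
State roles: q0=last symbol not 1; q1=last symbol is 1
All binary strings ending with 1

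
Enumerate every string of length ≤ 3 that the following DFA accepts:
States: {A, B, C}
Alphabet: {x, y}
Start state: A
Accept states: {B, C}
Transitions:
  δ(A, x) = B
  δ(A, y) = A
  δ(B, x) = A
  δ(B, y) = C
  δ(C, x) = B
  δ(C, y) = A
x, xy, yx, xxx, xyx, yxy, yyx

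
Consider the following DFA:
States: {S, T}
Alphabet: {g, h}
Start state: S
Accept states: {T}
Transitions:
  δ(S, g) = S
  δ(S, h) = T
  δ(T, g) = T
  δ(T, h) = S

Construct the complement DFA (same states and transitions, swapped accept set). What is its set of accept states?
Complement accept states = All states \ Original accept states
= {S, T} \ {T}
{S}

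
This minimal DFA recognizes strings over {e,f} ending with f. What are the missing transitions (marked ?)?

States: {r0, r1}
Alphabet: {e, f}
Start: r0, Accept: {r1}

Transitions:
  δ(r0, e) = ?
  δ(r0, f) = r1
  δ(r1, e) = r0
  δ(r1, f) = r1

From the language and accept set, identify what each state tracks — r0: last symbol not f; r1: last symbol is f.
Each missing δ(q, a) is the state matching the new tracked value after reading a.
δ(r0, e) = r0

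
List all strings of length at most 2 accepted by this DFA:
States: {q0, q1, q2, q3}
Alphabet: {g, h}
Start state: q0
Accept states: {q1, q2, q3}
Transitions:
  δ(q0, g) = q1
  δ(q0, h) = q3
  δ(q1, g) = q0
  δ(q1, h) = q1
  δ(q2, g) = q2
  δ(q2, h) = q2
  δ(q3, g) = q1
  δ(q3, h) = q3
g, h, gh, hg, hh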